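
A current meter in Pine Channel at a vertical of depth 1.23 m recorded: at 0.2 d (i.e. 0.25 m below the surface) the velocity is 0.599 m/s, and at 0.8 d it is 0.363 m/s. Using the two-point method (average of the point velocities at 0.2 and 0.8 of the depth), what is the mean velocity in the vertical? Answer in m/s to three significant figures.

v̄ = (0.599 + 0.363) / 2 = 0.4810 m/s

0.481 m/s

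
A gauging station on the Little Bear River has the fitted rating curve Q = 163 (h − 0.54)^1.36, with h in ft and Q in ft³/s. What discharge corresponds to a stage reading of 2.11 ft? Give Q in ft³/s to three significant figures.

Q = 163 × (2.11 − 0.54)^1.36 = 163 × 1.57^1.36 = 301.0 ft³/s

301 ft³/s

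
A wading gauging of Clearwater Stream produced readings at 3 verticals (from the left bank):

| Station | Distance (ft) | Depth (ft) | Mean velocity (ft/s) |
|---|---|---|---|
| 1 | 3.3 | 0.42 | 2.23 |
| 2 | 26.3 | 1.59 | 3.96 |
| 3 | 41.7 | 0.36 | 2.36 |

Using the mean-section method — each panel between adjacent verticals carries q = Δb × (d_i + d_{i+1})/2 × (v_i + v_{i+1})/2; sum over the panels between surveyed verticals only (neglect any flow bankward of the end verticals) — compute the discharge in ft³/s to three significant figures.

Panel 1-2: Δb = 23 ft, d̄ = (0.42+1.59)/2 = 1.005, v̄ = (2.23+3.96)/2 = 3.095 → q = 23×1.005×3.095 = 71.54 ft³/s
Panel 2-3: Δb = 15.4 ft, d̄ = (1.59+0.36)/2 = 0.975, v̄ = (3.96+2.36)/2 = 3.16 → q = 15.4×0.975×3.16 = 47.45 ft³/s
Q = Σ q = 119.0 ft³/s

119 ft³/s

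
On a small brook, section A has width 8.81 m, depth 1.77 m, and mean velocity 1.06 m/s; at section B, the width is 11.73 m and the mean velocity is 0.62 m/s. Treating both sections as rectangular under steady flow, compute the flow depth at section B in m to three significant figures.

2.27 m

Q = A₁V₁ = (8.81×1.77) × 1.06 = 16.53 m³/s
d₂ = Q/(b₂ V₂) = 16.53/(11.73×0.62) = 2.273 m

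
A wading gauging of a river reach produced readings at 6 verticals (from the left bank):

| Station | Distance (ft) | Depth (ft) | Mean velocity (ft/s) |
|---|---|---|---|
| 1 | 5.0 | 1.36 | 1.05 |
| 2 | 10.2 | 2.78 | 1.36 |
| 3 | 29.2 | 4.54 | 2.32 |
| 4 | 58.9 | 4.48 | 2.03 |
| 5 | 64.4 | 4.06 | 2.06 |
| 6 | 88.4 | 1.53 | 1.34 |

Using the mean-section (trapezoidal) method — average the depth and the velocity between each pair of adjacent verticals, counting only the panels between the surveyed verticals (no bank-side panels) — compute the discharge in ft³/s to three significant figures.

594 ft³/s

Panel 1-2: Δb = 5.2 ft, d̄ = (1.36+2.78)/2 = 2.07, v̄ = (1.05+1.36)/2 = 1.205 → q = 5.2×2.07×1.205 = 12.97 ft³/s
Panel 2-3: Δb = 19 ft, d̄ = (2.78+4.54)/2 = 3.66, v̄ = (1.36+2.32)/2 = 1.84 → q = 19×3.66×1.84 = 128.0 ft³/s
Panel 3-4: Δb = 29.7 ft, d̄ = (4.54+4.48)/2 = 4.51, v̄ = (2.32+2.03)/2 = 2.175 → q = 29.7×4.51×2.175 = 291.3 ft³/s
Panel 4-5: Δb = 5.5 ft, d̄ = (4.48+4.06)/2 = 4.27, v̄ = (2.03+2.06)/2 = 2.045 → q = 5.5×4.27×2.045 = 48.03 ft³/s
Panel 5-6: Δb = 24 ft, d̄ = (4.06+1.53)/2 = 2.795, v̄ = (2.06+1.34)/2 = 1.7 → q = 24×2.795×1.7 = 114.0 ft³/s
Q = Σ q = 594.3 ft³/s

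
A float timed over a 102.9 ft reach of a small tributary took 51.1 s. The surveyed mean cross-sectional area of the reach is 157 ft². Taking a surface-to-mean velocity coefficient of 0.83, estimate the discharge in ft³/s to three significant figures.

v_surface = L / t̄ = 102.9 / 51.1 = 2.014 ft/s
v_mean = 0.83 × 2.014 = 1.671 ft/s
Q = A × v_mean = 157 × 1.671 = 262.4 ft³/s

262 ft³/s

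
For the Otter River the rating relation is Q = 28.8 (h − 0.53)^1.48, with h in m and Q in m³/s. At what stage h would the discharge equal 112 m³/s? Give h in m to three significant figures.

h − h₀ = (Q/C)^(1/b) = (112/28.8)^(1/1.48) = 2.503 m
h = 0.53 + 2.503 = 3.033 m

3.03 m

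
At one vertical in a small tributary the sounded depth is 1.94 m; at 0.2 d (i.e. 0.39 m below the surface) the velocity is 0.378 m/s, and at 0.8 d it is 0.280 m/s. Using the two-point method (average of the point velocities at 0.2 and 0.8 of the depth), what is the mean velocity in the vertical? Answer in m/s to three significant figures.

0.329 m/s

v̄ = (0.378 + 0.280) / 2 = 0.3290 m/s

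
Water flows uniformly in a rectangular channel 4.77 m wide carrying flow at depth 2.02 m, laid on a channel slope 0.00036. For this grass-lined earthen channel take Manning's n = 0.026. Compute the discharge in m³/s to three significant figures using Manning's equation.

A = b·y = 4.77 × 2.02 = 9.635 m²
P = b + 2y = 4.77 + 2×2.02 = 8.810 m
R = A/P = 9.635/8.810 = 1.094 m
Q = (1/n)·A·R^(2/3)·S^(1/2) = (1/0.026) × 9.635 × 1.094^(2/3) × 0.00036^(1/2) = 7.464 m³/s

7.46 m³/s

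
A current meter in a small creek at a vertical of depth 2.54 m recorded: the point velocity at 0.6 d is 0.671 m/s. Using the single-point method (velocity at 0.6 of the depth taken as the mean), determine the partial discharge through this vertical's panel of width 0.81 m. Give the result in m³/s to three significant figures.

1.38 m³/s

v̄ = v₀.₆ = 0.671 m/s
q = v̄ × d × w = 0.6710 × 2.54 × 0.81 = 1.381 m³/s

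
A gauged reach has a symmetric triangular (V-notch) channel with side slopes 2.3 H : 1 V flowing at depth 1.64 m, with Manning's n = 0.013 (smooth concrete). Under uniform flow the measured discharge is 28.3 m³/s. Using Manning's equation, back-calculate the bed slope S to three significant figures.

A = z·y² = 2.3×1.64² = 6.186 m²
P = 2y√(1+z²) = 2×1.64×√(1+2.3²) = 8.226 m
R = A/P = 6.186/8.226 = 0.7520 m
S = (Q·n / (1·A·R^(2/3)))² = (28.3×0.013 / (1×6.186×0.8269))² = 0.005172

0.00517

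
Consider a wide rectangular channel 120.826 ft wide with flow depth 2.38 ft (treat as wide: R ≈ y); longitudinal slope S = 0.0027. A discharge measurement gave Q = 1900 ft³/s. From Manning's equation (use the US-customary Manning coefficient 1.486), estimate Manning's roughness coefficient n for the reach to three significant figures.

A = b·y = 120.826 × 2.38 = 287.6 ft²
Wide channel: R ≈ y = 2.38 ft
n = (1.486/Q)·A·R^(2/3)·S^(1/2) = (1.486/1900) × 287.6 × 1.783 × 0.05196 = 0.02083

0.0208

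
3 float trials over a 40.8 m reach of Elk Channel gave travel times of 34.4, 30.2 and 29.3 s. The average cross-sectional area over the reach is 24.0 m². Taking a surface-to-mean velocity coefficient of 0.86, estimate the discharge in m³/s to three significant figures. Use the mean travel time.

26.9 m³/s

t̄ = (34.4 + 30.2 + 29.3) / 3 = 31.3 s
v_surface = L / t̄ = 40.8 / 31.3 = 1.304 m/s
v_mean = 0.86 × 1.304 = 1.121 m/s
Q = A × v_mean = 24.0 × 1.121 = 26.90 m³/s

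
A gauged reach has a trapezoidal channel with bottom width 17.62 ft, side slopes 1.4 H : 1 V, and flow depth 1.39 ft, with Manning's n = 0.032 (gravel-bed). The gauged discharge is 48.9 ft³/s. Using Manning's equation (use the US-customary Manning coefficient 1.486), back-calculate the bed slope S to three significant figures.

A = (b + z·y)·y = (17.62 + 1.4×1.39)×1.39 = 27.20 ft²
P = b + 2y√(1+z²) = 17.62 + 2×1.39×√(1+1.4²) = 22.40 ft
R = A/P = 27.20/22.40 = 1.214 ft
S = (Q·n / (1.486·A·R^(2/3)))² = (48.9×0.032 / (1.486×27.20×1.138))² = 0.001158

0.00116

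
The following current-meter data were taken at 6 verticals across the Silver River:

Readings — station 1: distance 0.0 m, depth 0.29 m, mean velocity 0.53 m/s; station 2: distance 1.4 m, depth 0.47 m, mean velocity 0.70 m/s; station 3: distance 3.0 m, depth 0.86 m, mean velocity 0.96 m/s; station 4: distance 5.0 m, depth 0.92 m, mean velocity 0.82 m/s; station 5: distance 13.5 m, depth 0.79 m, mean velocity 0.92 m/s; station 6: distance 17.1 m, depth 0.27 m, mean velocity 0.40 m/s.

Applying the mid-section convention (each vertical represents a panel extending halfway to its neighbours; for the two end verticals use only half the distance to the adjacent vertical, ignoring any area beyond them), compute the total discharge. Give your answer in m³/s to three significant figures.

w_1 = (1.4 − 0.0)/2 = 0.7 m; q_1 = 0.53 × 0.29 × 0.7 = 0.1076 m³/s
w_2 = (3.0 − 0.0)/2 = 1.5 m; q_2 = 0.70 × 0.47 × 1.5 = 0.4935 m³/s
w_3 = (5.0 − 1.4)/2 = 1.8 m; q_3 = 0.96 × 0.86 × 1.8 = 1.486 m³/s
w_4 = (13.5 − 3.0)/2 = 5.25 m; q_4 = 0.82 × 0.92 × 5.25 = 3.961 m³/s
w_5 = (17.1 − 5.0)/2 = 6.05 m; q_5 = 0.92 × 0.79 × 6.05 = 4.397 m³/s
w_6 = (17.1 − 13.5)/2 = 1.8 m; q_6 = 0.40 × 0.27 × 1.8 = 0.1944 m³/s
Q = Σ qᵢ = 10.64 m³/s

10.6 m³/s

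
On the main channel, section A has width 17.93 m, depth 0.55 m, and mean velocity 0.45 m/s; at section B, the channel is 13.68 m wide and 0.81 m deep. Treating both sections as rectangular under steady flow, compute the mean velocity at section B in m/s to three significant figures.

Q = A₁V₁ = (17.93×0.55) × 0.45 = 4.438 m³/s
A₂ = 13.68 × 0.81 = 11.08 m²
V₂ = Q/A₂ = 4.438/11.08 = 0.4005 m/s

0.400 m/s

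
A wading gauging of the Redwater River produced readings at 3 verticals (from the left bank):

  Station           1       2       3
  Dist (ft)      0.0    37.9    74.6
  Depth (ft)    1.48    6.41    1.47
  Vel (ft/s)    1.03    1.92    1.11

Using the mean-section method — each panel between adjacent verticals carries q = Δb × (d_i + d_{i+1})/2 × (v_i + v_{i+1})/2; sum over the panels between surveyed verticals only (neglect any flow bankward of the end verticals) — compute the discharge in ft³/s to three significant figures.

Panel 1-2: Δb = 37.9 ft, d̄ = (1.48+6.41)/2 = 3.945, v̄ = (1.03+1.92)/2 = 1.475 → q = 37.9×3.945×1.475 = 220.5 ft³/s
Panel 2-3: Δb = 36.7 ft, d̄ = (6.41+1.47)/2 = 3.94, v̄ = (1.92+1.11)/2 = 1.515 → q = 36.7×3.94×1.515 = 219.1 ft³/s
Q = Σ q = 439.6 ft³/s

440 ft³/s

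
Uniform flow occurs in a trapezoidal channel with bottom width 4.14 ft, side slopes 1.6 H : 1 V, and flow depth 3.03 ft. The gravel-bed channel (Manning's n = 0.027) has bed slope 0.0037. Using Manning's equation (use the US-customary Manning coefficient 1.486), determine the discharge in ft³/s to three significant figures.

132 ft³/s

A = (b + z·y)·y = (4.14 + 1.6×3.03)×3.03 = 27.23 ft²
P = b + 2y√(1+z²) = 4.14 + 2×3.03×√(1+1.6²) = 15.57 ft
R = A/P = 27.23/15.57 = 1.749 ft
Q = (1.486/n)·A·R^(2/3)·S^(1/2) = (1.486/0.027) × 27.23 × 1.749^(2/3) × 0.0037^(1/2) = 132.3 ft³/s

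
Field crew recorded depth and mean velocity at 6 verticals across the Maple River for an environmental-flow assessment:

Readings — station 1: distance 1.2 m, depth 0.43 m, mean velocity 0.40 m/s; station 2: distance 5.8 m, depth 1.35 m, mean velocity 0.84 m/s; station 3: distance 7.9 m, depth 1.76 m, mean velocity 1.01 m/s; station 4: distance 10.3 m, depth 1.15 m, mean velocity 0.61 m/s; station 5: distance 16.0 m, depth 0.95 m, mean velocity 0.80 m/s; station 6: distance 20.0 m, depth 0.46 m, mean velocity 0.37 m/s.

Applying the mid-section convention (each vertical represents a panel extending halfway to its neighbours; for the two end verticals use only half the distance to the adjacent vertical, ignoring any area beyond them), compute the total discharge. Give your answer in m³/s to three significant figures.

15.1 m³/s

w_1 = (5.8 − 1.2)/2 = 2.3 m; q_1 = 0.40 × 0.43 × 2.3 = 0.3956 m³/s
w_2 = (7.9 − 1.2)/2 = 3.35 m; q_2 = 0.84 × 1.35 × 3.35 = 3.799 m³/s
w_3 = (10.3 − 5.8)/2 = 2.25 m; q_3 = 1.01 × 1.76 × 2.25 = 4.000 m³/s
w_4 = (16.0 − 7.9)/2 = 4.05 m; q_4 = 0.61 × 1.15 × 4.05 = 2.841 m³/s
w_5 = (20.0 − 10.3)/2 = 4.85 m; q_5 = 0.80 × 0.95 × 4.85 = 3.686 m³/s
w_6 = (20.0 − 16.0)/2 = 2 m; q_6 = 0.37 × 0.46 × 2 = 0.3404 m³/s
Q = Σ qᵢ = 15.06 m³/s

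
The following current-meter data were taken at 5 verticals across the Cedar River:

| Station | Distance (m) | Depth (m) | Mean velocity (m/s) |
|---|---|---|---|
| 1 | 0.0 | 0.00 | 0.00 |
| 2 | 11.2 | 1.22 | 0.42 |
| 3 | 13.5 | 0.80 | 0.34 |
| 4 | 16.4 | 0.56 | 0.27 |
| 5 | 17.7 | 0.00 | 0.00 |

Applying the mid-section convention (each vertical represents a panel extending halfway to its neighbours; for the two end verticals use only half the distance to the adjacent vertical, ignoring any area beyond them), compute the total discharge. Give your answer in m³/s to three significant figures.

w_2 = (13.5 − 0.0)/2 = 6.75 m; q_2 = 0.42 × 1.22 × 6.75 = 3.459 m³/s
w_3 = (16.4 − 11.2)/2 = 2.6 m; q_3 = 0.34 × 0.80 × 2.6 = 0.7072 m³/s
w_4 = (17.7 − 13.5)/2 = 2.1 m; q_4 = 0.27 × 0.56 × 2.1 = 0.3175 m³/s
Stations 1, 5 contribute zero (depth or velocity is 0).
Q = Σ qᵢ = 4.483 m³/s

4.48 m³/s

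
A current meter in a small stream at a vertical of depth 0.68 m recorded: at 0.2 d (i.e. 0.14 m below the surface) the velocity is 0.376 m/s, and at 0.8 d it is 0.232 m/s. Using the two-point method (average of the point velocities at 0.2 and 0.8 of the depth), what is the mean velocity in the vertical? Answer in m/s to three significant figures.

v̄ = (0.376 + 0.232) / 2 = 0.3040 m/s

0.304 m/s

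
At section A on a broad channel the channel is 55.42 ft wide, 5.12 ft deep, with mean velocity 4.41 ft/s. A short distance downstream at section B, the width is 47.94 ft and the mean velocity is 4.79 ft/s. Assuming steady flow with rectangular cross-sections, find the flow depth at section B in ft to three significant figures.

5.45 ft

Q = A₁V₁ = (55.42×5.12) × 4.41 = 1251 ft³/s
d₂ = Q/(b₂ V₂) = 1251/(47.94×4.79) = 5.449 ft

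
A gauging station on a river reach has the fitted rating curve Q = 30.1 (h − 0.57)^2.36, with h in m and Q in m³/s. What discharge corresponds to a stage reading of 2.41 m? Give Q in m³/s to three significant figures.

Q = 30.1 × (2.41 − 0.57)^2.36 = 30.1 × 1.84^2.36 = 126.9 m³/s

127 m³/s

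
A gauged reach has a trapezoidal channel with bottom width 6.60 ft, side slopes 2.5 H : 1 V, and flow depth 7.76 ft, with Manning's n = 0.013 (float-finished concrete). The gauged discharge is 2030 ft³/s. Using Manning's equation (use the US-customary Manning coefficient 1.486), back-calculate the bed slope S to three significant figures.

0.00115

A = (b + z·y)·y = (6.60 + 2.5×7.76)×7.76 = 201.8 ft²
P = b + 2y√(1+z²) = 6.60 + 2×7.76×√(1+2.5²) = 48.39 ft
R = A/P = 201.8/48.39 = 4.170 ft
S = (Q·n / (1.486·A·R^(2/3)))² = (2030×0.013 / (1.486×201.8×2.591))² = 0.001154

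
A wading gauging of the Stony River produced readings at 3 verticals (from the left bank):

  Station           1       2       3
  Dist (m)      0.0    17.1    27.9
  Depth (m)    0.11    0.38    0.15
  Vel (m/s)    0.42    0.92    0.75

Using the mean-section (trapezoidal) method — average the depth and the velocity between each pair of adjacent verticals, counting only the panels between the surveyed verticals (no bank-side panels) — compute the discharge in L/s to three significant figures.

5200 L/s

Panel 1-2: Δb = 17.1 m, d̄ = (0.11+0.38)/2 = 0.245, v̄ = (0.42+0.92)/2 = 0.67 → q = 17.1×0.245×0.67 = 2.807 m³/s
Panel 2-3: Δb = 10.8 m, d̄ = (0.38+0.15)/2 = 0.265, v̄ = (0.92+0.75)/2 = 0.835 → q = 10.8×0.265×0.835 = 2.390 m³/s
Q = Σ q = 5.197 m³/s
= 5.197 × 1000 = 5197 L/s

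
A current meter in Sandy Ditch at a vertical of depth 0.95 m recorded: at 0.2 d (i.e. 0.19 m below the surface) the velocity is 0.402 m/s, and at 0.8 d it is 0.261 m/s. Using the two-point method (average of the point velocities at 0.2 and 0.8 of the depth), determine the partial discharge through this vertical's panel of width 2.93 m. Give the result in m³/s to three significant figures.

0.923 m³/s

v̄ = (0.402 + 0.261) / 2 = 0.3315 m/s
q = v̄ × d × w = 0.3315 × 0.95 × 2.93 = 0.9227 m³/s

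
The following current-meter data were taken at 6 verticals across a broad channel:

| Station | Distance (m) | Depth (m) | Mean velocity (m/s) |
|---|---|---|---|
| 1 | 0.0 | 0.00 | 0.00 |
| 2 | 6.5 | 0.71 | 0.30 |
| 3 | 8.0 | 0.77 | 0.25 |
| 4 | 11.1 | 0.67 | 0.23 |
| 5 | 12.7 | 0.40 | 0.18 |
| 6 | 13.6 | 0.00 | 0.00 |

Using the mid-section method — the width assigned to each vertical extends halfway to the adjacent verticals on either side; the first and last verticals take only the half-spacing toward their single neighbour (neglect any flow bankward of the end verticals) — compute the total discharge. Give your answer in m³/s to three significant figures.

w_2 = (8.0 − 0.0)/2 = 4 m; q_2 = 0.30 × 0.71 × 4 = 0.8520 m³/s
w_3 = (11.1 − 6.5)/2 = 2.3 m; q_3 = 0.25 × 0.77 × 2.3 = 0.4428 m³/s
w_4 = (12.7 − 8.0)/2 = 2.35 m; q_4 = 0.23 × 0.67 × 2.35 = 0.3621 m³/s
w_5 = (13.6 − 11.1)/2 = 1.25 m; q_5 = 0.18 × 0.40 × 1.25 = 0.09000 m³/s
Stations 1, 6 contribute zero (depth or velocity is 0).
Q = Σ qᵢ = 1.747 m³/s

1.75 m³/s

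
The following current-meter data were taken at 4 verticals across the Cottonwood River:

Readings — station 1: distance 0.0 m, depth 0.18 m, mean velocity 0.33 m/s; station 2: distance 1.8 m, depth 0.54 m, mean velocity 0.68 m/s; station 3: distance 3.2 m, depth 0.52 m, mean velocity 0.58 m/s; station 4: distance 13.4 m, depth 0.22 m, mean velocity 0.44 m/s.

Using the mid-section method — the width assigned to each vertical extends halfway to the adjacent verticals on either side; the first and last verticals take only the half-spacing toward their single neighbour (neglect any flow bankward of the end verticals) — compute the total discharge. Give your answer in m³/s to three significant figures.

2.88 m³/s

w_1 = (1.8 − 0.0)/2 = 0.9 m; q_1 = 0.33 × 0.18 × 0.9 = 0.05346 m³/s
w_2 = (3.2 − 0.0)/2 = 1.6 m; q_2 = 0.68 × 0.54 × 1.6 = 0.5875 m³/s
w_3 = (13.4 − 1.8)/2 = 5.8 m; q_3 = 0.58 × 0.52 × 5.8 = 1.749 m³/s
w_4 = (13.4 − 3.2)/2 = 5.1 m; q_4 = 0.44 × 0.22 × 5.1 = 0.4937 m³/s
Q = Σ qᵢ = 2.884 m³/s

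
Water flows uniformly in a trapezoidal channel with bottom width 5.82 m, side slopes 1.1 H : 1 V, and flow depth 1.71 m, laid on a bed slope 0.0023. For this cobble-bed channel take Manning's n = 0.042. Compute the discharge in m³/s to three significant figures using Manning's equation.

A = (b + z·y)·y = (5.82 + 1.1×1.71)×1.71 = 13.17 m²
P = b + 2y√(1+z²) = 5.82 + 2×1.71×√(1+1.1²) = 10.90 m
R = A/P = 13.17/10.90 = 1.208 m
Q = (1/n)·A·R^(2/3)·S^(1/2) = (1/0.042) × 13.17 × 1.208^(2/3) × 0.0023^(1/2) = 17.05 m³/s

17.1 m³/s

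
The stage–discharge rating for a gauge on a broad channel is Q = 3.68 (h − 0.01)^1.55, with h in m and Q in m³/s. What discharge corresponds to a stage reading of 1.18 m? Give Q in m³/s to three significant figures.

Q = 3.68 × (1.18 − 0.01)^1.55 = 3.68 × 1.17^1.55 = 4.694 m³/s

4.69 m³/s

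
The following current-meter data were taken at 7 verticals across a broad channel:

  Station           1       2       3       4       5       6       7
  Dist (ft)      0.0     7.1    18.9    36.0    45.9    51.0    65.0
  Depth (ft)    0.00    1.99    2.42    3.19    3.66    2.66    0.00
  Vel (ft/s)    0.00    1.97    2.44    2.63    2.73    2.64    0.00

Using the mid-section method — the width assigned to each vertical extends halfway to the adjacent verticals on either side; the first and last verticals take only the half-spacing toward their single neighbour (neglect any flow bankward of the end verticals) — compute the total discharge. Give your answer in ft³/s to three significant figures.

w_2 = (18.9 − 0.0)/2 = 9.45 ft; q_2 = 1.97 × 1.99 × 9.45 = 37.05 ft³/s
w_3 = (36.0 − 7.1)/2 = 14.45 ft; q_3 = 2.44 × 2.42 × 14.45 = 85.32 ft³/s
w_4 = (45.9 − 18.9)/2 = 13.5 ft; q_4 = 2.63 × 3.19 × 13.5 = 113.3 ft³/s
w_5 = (51.0 − 36.0)/2 = 7.5 ft; q_5 = 2.73 × 3.66 × 7.5 = 74.94 ft³/s
w_6 = (65.0 − 45.9)/2 = 9.55 ft; q_6 = 2.64 × 2.66 × 9.55 = 67.06 ft³/s
Stations 1, 7 contribute zero (depth or velocity is 0).
Q = Σ qᵢ = 377.6 ft³/s

378 ft³/s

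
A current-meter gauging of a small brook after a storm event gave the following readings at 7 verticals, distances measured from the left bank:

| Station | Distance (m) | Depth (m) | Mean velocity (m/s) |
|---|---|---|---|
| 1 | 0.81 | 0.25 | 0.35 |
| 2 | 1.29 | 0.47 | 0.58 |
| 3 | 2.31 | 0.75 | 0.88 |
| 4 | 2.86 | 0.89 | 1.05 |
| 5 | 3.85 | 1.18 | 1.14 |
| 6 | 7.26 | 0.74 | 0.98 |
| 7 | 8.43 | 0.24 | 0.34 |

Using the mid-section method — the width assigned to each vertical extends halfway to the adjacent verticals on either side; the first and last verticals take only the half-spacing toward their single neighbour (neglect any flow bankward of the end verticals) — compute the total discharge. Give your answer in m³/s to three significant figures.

6.13 m³/s

w_1 = (1.29 − 0.81)/2 = 0.24 m; q_1 = 0.35 × 0.25 × 0.24 = 0.02100 m³/s
w_2 = (2.31 − 0.81)/2 = 0.75 m; q_2 = 0.58 × 0.47 × 0.75 = 0.2045 m³/s
w_3 = (2.86 − 1.29)/2 = 0.785 m; q_3 = 0.88 × 0.75 × 0.785 = 0.5181 m³/s
w_4 = (3.85 − 2.31)/2 = 0.77 m; q_4 = 1.05 × 0.89 × 0.77 = 0.7196 m³/s
w_5 = (7.26 − 2.86)/2 = 2.2 m; q_5 = 1.14 × 1.18 × 2.2 = 2.959 m³/s
w_6 = (8.43 − 3.85)/2 = 2.29 m; q_6 = 0.98 × 0.74 × 2.29 = 1.661 m³/s
w_7 = (8.43 − 7.26)/2 = 0.585 m; q_7 = 0.34 × 0.24 × 0.585 = 0.04774 m³/s
Q = Σ qᵢ = 6.131 m³/s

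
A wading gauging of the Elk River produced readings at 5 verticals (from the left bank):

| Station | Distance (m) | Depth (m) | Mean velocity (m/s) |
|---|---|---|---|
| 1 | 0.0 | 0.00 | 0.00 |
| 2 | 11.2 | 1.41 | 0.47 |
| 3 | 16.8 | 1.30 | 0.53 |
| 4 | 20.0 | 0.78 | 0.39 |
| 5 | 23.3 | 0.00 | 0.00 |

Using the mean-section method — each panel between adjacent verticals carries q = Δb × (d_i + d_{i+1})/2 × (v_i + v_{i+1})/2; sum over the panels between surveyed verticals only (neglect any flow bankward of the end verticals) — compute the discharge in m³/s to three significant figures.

Panel 1-2: Δb = 11.2 m, d̄ = (0.00+1.41)/2 = 0.705, v̄ = (0.00+0.47)/2 = 0.235 → q = 11.2×0.705×0.235 = 1.856 m³/s
Panel 2-3: Δb = 5.6 m, d̄ = (1.41+1.30)/2 = 1.355, v̄ = (0.47+0.53)/2 = 0.5 → q = 5.6×1.355×0.5 = 3.794 m³/s
Panel 3-4: Δb = 3.2 m, d̄ = (1.30+0.78)/2 = 1.04, v̄ = (0.53+0.39)/2 = 0.46 → q = 3.2×1.04×0.46 = 1.531 m³/s
Panel 4-5: Δb = 3.3 m, d̄ = (0.78+0.00)/2 = 0.39, v̄ = (0.39+0.00)/2 = 0.195 → q = 3.3×0.39×0.195 = 0.2510 m³/s
Q = Σ q = 7.431 m³/s

7.43 m³/s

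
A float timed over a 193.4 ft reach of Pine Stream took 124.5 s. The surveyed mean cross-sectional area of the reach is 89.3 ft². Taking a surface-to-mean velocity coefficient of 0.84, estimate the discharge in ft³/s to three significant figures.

117 ft³/s

v_surface = L / t̄ = 193.4 / 124.5 = 1.553 ft/s
v_mean = 0.84 × 1.553 = 1.305 ft/s
Q = A × v_mean = 89.3 × 1.305 = 116.5 ft³/s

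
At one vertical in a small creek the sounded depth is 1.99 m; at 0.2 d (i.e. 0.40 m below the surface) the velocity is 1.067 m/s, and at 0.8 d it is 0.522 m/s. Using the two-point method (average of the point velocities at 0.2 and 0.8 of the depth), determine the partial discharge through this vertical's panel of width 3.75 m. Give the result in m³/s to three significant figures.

v̄ = (1.067 + 0.522) / 2 = 0.7945 m/s
q = v̄ × d × w = 0.7945 × 1.99 × 3.75 = 5.929 m³/s

5.93 m³/s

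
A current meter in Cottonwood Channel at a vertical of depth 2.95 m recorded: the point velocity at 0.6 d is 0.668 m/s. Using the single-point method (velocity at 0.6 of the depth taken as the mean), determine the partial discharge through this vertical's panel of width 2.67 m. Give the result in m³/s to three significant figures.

5.26 m³/s

v̄ = v₀.₆ = 0.668 m/s
q = v̄ × d × w = 0.6680 × 2.95 × 2.67 = 5.262 m³/s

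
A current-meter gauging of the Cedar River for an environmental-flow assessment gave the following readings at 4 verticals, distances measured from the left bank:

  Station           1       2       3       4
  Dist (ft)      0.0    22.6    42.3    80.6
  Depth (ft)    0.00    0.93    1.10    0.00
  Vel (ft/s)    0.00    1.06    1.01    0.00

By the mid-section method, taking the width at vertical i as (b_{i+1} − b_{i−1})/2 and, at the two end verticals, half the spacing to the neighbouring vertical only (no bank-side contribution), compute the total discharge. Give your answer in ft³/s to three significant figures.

w_2 = (42.3 − 0.0)/2 = 21.15 ft; q_2 = 1.06 × 0.93 × 21.15 = 20.85 ft³/s
w_3 = (80.6 − 22.6)/2 = 29 ft; q_3 = 1.01 × 1.10 × 29 = 32.22 ft³/s
Stations 1, 4 contribute zero (depth or velocity is 0).
Q = Σ qᵢ = 53.07 ft³/s

53.1 ft³/s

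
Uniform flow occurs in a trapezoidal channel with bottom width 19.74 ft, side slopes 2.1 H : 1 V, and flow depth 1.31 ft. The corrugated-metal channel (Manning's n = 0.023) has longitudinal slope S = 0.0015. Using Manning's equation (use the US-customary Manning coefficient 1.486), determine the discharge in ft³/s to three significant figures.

A = (b + z·y)·y = (19.74 + 2.1×1.31)×1.31 = 29.46 ft²
P = b + 2y√(1+z²) = 19.74 + 2×1.31×√(1+2.1²) = 25.83 ft
R = A/P = 29.46/25.83 = 1.140 ft
Q = (1.486/n)·A·R^(2/3)·S^(1/2) = (1.486/0.023) × 29.46 × 1.140^(2/3) × 0.0015^(1/2) = 80.48 ft³/s

80.5 ft³/s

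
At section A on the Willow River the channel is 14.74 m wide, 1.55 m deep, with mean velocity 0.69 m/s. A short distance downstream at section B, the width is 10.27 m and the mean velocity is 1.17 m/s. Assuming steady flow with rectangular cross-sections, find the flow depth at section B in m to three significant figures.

Q = A₁V₁ = (14.74×1.55) × 0.69 = 15.76 m³/s
d₂ = Q/(b₂ V₂) = 15.76/(10.27×1.17) = 1.312 m

1.31 m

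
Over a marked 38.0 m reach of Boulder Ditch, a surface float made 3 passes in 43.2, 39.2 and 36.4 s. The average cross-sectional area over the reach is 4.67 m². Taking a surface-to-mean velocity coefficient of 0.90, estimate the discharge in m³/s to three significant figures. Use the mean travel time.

4.03 m³/s

t̄ = (43.2 + 39.2 + 36.4) / 3 = 39.6 s
v_surface = L / t̄ = 38.0 / 39.6 = 0.9596 m/s
v_mean = 0.90 × 0.9596 = 0.8636 m/s
Q = A × v_mean = 4.67 × 0.8636 = 4.033 m³/s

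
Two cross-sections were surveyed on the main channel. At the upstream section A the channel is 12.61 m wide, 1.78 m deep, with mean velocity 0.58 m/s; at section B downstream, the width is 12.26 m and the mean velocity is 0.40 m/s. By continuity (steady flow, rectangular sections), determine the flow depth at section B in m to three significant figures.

Q = A₁V₁ = (12.61×1.78) × 0.58 = 13.02 m³/s
d₂ = Q/(b₂ V₂) = 13.02/(12.26×0.40) = 2.655 m

2.65 m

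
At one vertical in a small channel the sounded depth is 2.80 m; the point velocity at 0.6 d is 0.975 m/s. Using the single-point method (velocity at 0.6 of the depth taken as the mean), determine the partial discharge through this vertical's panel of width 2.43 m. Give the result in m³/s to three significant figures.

v̄ = v₀.₆ = 0.975 m/s
q = v̄ × d × w = 0.9750 × 2.80 × 2.43 = 6.634 m³/s

6.63 m³/s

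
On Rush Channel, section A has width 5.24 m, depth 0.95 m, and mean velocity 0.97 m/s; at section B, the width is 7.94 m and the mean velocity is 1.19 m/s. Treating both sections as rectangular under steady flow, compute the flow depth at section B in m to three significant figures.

Q = A₁V₁ = (5.24×0.95) × 0.97 = 4.829 m³/s
d₂ = Q/(b₂ V₂) = 4.829/(7.94×1.19) = 0.5110 m

0.511 m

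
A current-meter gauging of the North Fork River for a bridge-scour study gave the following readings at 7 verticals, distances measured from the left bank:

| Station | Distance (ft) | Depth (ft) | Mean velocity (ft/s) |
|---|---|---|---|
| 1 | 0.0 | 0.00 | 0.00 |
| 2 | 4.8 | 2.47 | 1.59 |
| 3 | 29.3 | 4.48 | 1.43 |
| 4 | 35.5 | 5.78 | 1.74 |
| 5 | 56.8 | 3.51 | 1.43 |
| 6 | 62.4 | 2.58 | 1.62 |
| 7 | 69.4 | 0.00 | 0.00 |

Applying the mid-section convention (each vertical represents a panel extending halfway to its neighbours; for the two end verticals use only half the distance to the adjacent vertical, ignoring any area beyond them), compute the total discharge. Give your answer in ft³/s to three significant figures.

w_2 = (29.3 − 0.0)/2 = 14.65 ft; q_2 = 1.59 × 2.47 × 14.65 = 57.53 ft³/s
w_3 = (35.5 − 4.8)/2 = 15.35 ft; q_3 = 1.43 × 4.48 × 15.35 = 98.34 ft³/s
w_4 = (56.8 − 29.3)/2 = 13.75 ft; q_4 = 1.74 × 5.78 × 13.75 = 138.3 ft³/s
w_5 = (62.4 − 35.5)/2 = 13.45 ft; q_5 = 1.43 × 3.51 × 13.45 = 67.51 ft³/s
w_6 = (69.4 − 56.8)/2 = 6.3 ft; q_6 = 1.62 × 2.58 × 6.3 = 26.33 ft³/s
Stations 1, 7 contribute zero (depth or velocity is 0).
Q = Σ qᵢ = 388.0 ft³/s

388 ft³/s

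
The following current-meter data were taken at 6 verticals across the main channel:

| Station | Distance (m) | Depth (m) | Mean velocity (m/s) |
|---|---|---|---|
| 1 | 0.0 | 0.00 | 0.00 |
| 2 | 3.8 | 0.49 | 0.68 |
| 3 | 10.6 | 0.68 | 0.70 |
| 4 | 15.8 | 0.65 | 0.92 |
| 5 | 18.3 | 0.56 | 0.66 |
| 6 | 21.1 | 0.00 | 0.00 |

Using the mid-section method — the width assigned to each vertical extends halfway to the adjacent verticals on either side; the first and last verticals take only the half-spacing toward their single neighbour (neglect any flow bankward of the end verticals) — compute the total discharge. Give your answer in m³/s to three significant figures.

w_2 = (10.6 − 0.0)/2 = 5.3 m; q_2 = 0.68 × 0.49 × 5.3 = 1.766 m³/s
w_3 = (15.8 − 3.8)/2 = 6 m; q_3 = 0.70 × 0.68 × 6 = 2.856 m³/s
w_4 = (18.3 − 10.6)/2 = 3.85 m; q_4 = 0.92 × 0.65 × 3.85 = 2.302 m³/s
w_5 = (21.1 − 15.8)/2 = 2.65 m; q_5 = 0.66 × 0.56 × 2.65 = 0.9794 m³/s
Stations 1, 6 contribute zero (depth or velocity is 0).
Q = Σ qᵢ = 7.904 m³/s

7.90 m³/s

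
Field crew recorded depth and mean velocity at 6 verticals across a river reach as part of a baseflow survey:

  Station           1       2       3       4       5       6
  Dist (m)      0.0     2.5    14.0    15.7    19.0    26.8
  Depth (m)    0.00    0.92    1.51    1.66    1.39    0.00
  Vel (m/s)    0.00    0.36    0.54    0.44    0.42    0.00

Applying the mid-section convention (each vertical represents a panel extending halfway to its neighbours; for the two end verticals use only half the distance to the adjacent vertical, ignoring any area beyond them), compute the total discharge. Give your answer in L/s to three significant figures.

12800 L/s

w_2 = (14.0 − 0.0)/2 = 7 m; q_2 = 0.36 × 0.92 × 7 = 2.318 m³/s
w_3 = (15.7 − 2.5)/2 = 6.6 m; q_3 = 0.54 × 1.51 × 6.6 = 5.382 m³/s
w_4 = (19.0 − 14.0)/2 = 2.5 m; q_4 = 0.44 × 1.66 × 2.5 = 1.826 m³/s
w_5 = (26.8 − 15.7)/2 = 5.55 m; q_5 = 0.42 × 1.39 × 5.55 = 3.240 m³/s
Stations 1, 6 contribute zero (depth or velocity is 0).
Q = Σ qᵢ = 12.77 m³/s
= 12.77 × 1000 = 12770 L/s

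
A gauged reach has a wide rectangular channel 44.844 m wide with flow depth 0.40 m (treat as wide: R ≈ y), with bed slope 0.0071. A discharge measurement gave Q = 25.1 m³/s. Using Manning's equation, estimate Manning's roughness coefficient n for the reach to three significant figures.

0.0327

A = b·y = 44.844 × 0.40 = 17.94 m²
Wide channel: R ≈ y = 0.40 m
n = (1/Q)·A·R^(2/3)·S^(1/2) = (1/25.1) × 17.94 × 0.5429 × 0.08426 = 0.03269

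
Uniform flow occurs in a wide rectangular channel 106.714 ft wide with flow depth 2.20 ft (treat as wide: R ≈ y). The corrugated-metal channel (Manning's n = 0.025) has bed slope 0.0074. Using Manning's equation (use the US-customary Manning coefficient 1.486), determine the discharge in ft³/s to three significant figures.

2030 ft³/s

A = b·y = 106.714 × 2.20 = 234.8 ft²
Wide channel: R ≈ y = 2.20 ft
Q = (1.486/n)·A·R^(2/3)·S^(1/2) = (1.486/0.025) × 234.8 × 2.200^(2/3) × 0.0074^(1/2) = 2031 ft³/s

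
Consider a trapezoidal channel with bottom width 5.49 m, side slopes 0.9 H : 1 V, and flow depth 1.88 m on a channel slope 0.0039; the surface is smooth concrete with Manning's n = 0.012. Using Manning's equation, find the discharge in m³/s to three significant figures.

82.8 m³/s

A = (b + z·y)·y = (5.49 + 0.9×1.88)×1.88 = 13.50 m²
P = b + 2y√(1+z²) = 5.49 + 2×1.88×√(1+0.9²) = 10.55 m
R = A/P = 13.50/10.55 = 1.280 m
Q = (1/n)·A·R^(2/3)·S^(1/2) = (1/0.012) × 13.50 × 1.280^(2/3) × 0.0039^(1/2) = 82.84 m³/s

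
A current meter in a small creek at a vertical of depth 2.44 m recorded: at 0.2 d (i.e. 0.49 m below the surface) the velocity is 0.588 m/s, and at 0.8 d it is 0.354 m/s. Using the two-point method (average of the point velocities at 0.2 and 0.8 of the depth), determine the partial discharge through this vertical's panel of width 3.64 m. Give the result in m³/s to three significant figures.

4.18 m³/s

v̄ = (0.588 + 0.354) / 2 = 0.4710 m/s
q = v̄ × d × w = 0.4710 × 2.44 × 3.64 = 4.183 m³/s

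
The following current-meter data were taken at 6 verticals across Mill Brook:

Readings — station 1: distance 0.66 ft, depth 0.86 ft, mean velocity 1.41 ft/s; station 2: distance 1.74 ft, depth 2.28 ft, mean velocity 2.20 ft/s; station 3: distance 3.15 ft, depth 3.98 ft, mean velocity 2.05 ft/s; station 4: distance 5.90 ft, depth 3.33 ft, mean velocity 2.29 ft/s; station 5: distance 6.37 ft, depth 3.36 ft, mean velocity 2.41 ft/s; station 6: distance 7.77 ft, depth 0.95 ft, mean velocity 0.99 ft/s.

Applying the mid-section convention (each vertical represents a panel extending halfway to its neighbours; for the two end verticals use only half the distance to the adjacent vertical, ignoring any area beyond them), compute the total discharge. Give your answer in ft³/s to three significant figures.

w_1 = (1.74 − 0.66)/2 = 0.54 ft; q_1 = 1.41 × 0.86 × 0.54 = 0.6548 ft³/s
w_2 = (3.15 − 0.66)/2 = 1.245 ft; q_2 = 2.20 × 2.28 × 1.245 = 6.245 ft³/s
w_3 = (5.90 − 1.74)/2 = 2.08 ft; q_3 = 2.05 × 3.98 × 2.08 = 16.97 ft³/s
w_4 = (6.37 − 3.15)/2 = 1.61 ft; q_4 = 2.29 × 3.33 × 1.61 = 12.28 ft³/s
w_5 = (7.77 − 5.90)/2 = 0.935 ft; q_5 = 2.41 × 3.36 × 0.935 = 7.571 ft³/s
w_6 = (7.77 − 6.37)/2 = 0.7 ft; q_6 = 0.99 × 0.95 × 0.7 = 0.6584 ft³/s
Q = Σ qᵢ = 44.38 ft³/s

44.4 ft³/s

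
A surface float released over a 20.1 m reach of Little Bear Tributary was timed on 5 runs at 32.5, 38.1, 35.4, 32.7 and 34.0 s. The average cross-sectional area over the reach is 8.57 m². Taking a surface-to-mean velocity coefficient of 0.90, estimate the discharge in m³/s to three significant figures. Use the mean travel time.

t̄ = (32.5 + 38.1 + 35.4 + 32.7 + 34.0) / 5 = 34.54 s
v_surface = L / t̄ = 20.1 / 34.54 = 0.5819 m/s
v_mean = 0.90 × 0.5819 = 0.5237 m/s
Q = A × v_mean = 8.57 × 0.5237 = 4.488 m³/s

4.49 m³/s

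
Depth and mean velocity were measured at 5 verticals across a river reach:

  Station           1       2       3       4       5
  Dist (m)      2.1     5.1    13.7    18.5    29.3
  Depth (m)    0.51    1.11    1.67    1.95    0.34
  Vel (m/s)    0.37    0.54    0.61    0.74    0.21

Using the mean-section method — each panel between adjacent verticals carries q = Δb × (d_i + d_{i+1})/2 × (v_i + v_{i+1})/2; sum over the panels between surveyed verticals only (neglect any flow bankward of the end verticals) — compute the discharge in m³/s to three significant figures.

19.7 m³/s

Panel 1-2: Δb = 3 m, d̄ = (0.51+1.11)/2 = 0.81, v̄ = (0.37+0.54)/2 = 0.455 → q = 3×0.81×0.455 = 1.106 m³/s
Panel 2-3: Δb = 8.6 m, d̄ = (1.11+1.67)/2 = 1.39, v̄ = (0.54+0.61)/2 = 0.575 → q = 8.6×1.39×0.575 = 6.874 m³/s
Panel 3-4: Δb = 4.8 m, d̄ = (1.67+1.95)/2 = 1.81, v̄ = (0.61+0.74)/2 = 0.675 → q = 4.8×1.81×0.675 = 5.864 m³/s
Panel 4-5: Δb = 10.8 m, d̄ = (1.95+0.34)/2 = 1.145, v̄ = (0.74+0.21)/2 = 0.475 → q = 10.8×1.145×0.475 = 5.874 m³/s
Q = Σ q = 19.72 m³/s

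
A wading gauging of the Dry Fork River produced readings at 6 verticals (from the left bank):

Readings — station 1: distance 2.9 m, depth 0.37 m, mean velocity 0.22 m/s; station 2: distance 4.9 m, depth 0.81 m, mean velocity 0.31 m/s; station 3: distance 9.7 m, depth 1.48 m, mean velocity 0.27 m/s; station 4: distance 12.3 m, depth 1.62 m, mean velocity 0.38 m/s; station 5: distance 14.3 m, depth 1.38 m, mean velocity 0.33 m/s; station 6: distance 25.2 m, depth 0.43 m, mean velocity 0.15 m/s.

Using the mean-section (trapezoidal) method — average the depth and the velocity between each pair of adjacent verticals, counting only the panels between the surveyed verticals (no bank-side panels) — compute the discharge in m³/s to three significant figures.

Panel 1-2: Δb = 2 m, d̄ = (0.37+0.81)/2 = 0.59, v̄ = (0.22+0.31)/2 = 0.265 → q = 2×0.59×0.265 = 0.3127 m³/s
Panel 2-3: Δb = 4.8 m, d̄ = (0.81+1.48)/2 = 1.145, v̄ = (0.31+0.27)/2 = 0.29 → q = 4.8×1.145×0.29 = 1.594 m³/s
Panel 3-4: Δb = 2.6 m, d̄ = (1.48+1.62)/2 = 1.55, v̄ = (0.27+0.38)/2 = 0.325 → q = 2.6×1.55×0.325 = 1.310 m³/s
Panel 4-5: Δb = 2 m, d̄ = (1.62+1.38)/2 = 1.5, v̄ = (0.38+0.33)/2 = 0.355 → q = 2×1.5×0.355 = 1.065 m³/s
Panel 5-6: Δb = 10.9 m, d̄ = (1.38+0.43)/2 = 0.905, v̄ = (0.33+0.15)/2 = 0.24 → q = 10.9×0.905×0.24 = 2.367 m³/s
Q = Σ q = 6.649 m³/s

6.65 m³/s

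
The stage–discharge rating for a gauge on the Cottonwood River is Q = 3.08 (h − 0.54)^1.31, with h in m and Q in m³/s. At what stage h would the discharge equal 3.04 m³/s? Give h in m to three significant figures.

h − h₀ = (Q/C)^(1/b) = (3.04/3.08)^(1/1.31) = 0.9901 m
h = 0.54 + 0.9901 = 1.530 m

1.53 m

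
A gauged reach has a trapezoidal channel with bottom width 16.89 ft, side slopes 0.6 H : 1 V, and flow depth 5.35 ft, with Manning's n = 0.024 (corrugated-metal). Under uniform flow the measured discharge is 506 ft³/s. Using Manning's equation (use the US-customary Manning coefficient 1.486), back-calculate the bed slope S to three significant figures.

0.00102

A = (b + z·y)·y = (16.89 + 0.6×5.35)×5.35 = 107.5 ft²
P = b + 2y√(1+z²) = 16.89 + 2×5.35×√(1+0.6²) = 29.37 ft
R = A/P = 107.5/29.37 = 3.662 ft
S = (Q·n / (1.486·A·R^(2/3)))² = (506×0.024 / (1.486×107.5×2.376))² = 0.001023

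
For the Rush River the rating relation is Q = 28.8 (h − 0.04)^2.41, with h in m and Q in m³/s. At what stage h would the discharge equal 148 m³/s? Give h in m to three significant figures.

h − h₀ = (Q/C)^(1/b) = (148/28.8)^(1/2.41) = 1.972 m
h = 0.04 + 1.972 = 2.012 m

2.01 m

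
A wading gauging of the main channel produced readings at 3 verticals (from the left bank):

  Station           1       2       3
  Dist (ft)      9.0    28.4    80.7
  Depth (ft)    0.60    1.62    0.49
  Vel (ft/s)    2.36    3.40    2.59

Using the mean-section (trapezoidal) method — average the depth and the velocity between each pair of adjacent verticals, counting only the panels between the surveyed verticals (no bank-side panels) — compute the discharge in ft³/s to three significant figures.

Panel 1-2: Δb = 19.4 ft, d̄ = (0.60+1.62)/2 = 1.11, v̄ = (2.36+3.40)/2 = 2.88 → q = 19.4×1.11×2.88 = 62.02 ft³/s
Panel 2-3: Δb = 52.3 ft, d̄ = (1.62+0.49)/2 = 1.055, v̄ = (3.40+2.59)/2 = 2.995 → q = 52.3×1.055×2.995 = 165.3 ft³/s
Q = Σ q = 227.3 ft³/s

227 ft³/s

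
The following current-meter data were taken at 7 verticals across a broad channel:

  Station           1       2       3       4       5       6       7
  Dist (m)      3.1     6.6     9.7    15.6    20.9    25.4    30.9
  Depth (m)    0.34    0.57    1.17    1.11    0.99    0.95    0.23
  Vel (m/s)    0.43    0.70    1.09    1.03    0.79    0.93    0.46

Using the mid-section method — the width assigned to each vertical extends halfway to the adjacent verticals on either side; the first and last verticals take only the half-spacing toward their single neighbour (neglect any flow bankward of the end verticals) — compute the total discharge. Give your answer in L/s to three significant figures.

22300 L/s

w_1 = (6.6 − 3.1)/2 = 1.75 m; q_1 = 0.43 × 0.34 × 1.75 = 0.2559 m³/s
w_2 = (9.7 − 3.1)/2 = 3.3 m; q_2 = 0.70 × 0.57 × 3.3 = 1.317 m³/s
w_3 = (15.6 − 6.6)/2 = 4.5 m; q_3 = 1.09 × 1.17 × 4.5 = 5.739 m³/s
w_4 = (20.9 − 9.7)/2 = 5.6 m; q_4 = 1.03 × 1.11 × 5.6 = 6.402 m³/s
w_5 = (25.4 − 15.6)/2 = 4.9 m; q_5 = 0.79 × 0.99 × 4.9 = 3.832 m³/s
w_6 = (30.9 − 20.9)/2 = 5 m; q_6 = 0.93 × 0.95 × 5 = 4.418 m³/s
w_7 = (30.9 − 25.4)/2 = 2.75 m; q_7 = 0.46 × 0.23 × 2.75 = 0.2910 m³/s
Q = Σ qᵢ = 22.25 m³/s
= 22.25 × 1000 = 22250 L/s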